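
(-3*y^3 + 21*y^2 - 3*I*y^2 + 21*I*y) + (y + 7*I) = -3*y^3 + 21*y^2 - 3*I*y^2 + y + 21*I*y + 7*I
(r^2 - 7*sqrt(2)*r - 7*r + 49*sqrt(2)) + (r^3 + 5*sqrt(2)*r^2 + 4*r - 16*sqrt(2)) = r^3 + r^2 + 5*sqrt(2)*r^2 - 7*sqrt(2)*r - 3*r + 33*sqrt(2)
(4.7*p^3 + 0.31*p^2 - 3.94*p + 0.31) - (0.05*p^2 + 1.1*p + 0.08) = 4.7*p^3 + 0.26*p^2 - 5.04*p + 0.23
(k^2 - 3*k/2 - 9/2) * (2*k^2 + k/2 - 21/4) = 2*k^4 - 5*k^3/2 - 15*k^2 + 45*k/8 + 189/8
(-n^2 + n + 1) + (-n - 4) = -n^2 - 3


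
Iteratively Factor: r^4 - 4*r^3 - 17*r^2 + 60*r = (r)*(r^3 - 4*r^2 - 17*r + 60) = r*(r + 4)*(r^2 - 8*r + 15) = r*(r - 5)*(r + 4)*(r - 3)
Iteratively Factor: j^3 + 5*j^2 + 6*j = (j)*(j^2 + 5*j + 6) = j*(j + 3)*(j + 2)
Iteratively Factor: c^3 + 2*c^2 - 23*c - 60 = (c + 4)*(c^2 - 2*c - 15) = (c + 3)*(c + 4)*(c - 5)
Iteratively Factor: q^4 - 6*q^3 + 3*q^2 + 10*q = (q)*(q^3 - 6*q^2 + 3*q + 10) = q*(q + 1)*(q^2 - 7*q + 10) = q*(q - 5)*(q + 1)*(q - 2)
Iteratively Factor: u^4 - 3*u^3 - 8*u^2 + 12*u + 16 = (u - 4)*(u^3 + u^2 - 4*u - 4) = (u - 4)*(u - 2)*(u^2 + 3*u + 2) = (u - 4)*(u - 2)*(u + 1)*(u + 2)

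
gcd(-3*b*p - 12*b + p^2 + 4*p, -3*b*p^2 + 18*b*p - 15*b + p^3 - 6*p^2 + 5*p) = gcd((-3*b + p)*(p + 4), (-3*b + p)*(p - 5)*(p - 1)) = -3*b + p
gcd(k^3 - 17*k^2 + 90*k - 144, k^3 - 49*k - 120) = k - 8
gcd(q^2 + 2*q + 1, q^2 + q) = q + 1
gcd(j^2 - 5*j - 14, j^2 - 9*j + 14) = j - 7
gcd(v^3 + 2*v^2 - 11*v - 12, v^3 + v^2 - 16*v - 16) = v^2 + 5*v + 4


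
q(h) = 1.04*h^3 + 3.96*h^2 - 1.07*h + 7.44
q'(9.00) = 322.93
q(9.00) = 1076.73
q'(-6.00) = 63.73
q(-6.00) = -68.22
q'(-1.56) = -5.83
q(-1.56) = 14.80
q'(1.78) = 22.91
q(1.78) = 23.95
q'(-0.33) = -3.34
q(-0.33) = 8.19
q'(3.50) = 64.87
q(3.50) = 96.80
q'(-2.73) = 0.56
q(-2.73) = 18.71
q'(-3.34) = 7.28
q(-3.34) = 16.44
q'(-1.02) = -5.90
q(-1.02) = 11.55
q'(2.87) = 47.36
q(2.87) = 61.57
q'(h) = 3.12*h^2 + 7.92*h - 1.07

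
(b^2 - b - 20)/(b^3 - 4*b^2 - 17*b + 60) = 1/(b - 3)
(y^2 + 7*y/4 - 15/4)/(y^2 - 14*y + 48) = (4*y^2 + 7*y - 15)/(4*(y^2 - 14*y + 48))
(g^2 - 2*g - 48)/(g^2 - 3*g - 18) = (-g^2 + 2*g + 48)/(-g^2 + 3*g + 18)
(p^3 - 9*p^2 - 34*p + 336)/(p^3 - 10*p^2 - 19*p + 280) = (p + 6)/(p + 5)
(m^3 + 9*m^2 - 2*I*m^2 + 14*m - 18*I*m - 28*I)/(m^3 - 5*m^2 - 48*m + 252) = (m^2 + 2*m*(1 - I) - 4*I)/(m^2 - 12*m + 36)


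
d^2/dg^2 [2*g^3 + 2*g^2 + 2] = 12*g + 4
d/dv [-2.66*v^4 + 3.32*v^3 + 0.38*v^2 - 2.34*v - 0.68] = -10.64*v^3 + 9.96*v^2 + 0.76*v - 2.34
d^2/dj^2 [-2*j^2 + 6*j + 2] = -4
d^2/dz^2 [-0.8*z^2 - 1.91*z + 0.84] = -1.60000000000000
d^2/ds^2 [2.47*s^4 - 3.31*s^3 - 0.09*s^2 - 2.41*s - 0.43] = 29.64*s^2 - 19.86*s - 0.18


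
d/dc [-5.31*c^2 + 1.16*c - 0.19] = 1.16 - 10.62*c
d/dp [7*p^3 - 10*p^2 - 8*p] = 21*p^2 - 20*p - 8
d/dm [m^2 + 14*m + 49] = 2*m + 14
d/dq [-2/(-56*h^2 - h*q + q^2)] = 2*(-h + 2*q)/(56*h^2 + h*q - q^2)^2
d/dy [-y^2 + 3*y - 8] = 3 - 2*y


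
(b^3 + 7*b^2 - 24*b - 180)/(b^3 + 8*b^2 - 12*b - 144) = (b - 5)/(b - 4)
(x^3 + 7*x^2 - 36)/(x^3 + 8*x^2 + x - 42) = (x + 6)/(x + 7)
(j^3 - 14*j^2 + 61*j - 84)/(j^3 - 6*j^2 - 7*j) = (j^2 - 7*j + 12)/(j*(j + 1))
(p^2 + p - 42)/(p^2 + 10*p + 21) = (p - 6)/(p + 3)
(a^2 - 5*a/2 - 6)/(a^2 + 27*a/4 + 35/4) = 2*(2*a^2 - 5*a - 12)/(4*a^2 + 27*a + 35)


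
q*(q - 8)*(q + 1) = q^3 - 7*q^2 - 8*q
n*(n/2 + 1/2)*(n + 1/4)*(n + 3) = n^4/2 + 17*n^3/8 + 2*n^2 + 3*n/8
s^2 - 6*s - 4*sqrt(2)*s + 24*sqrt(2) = (s - 6)*(s - 4*sqrt(2))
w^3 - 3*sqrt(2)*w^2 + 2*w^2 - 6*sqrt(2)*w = w*(w + 2)*(w - 3*sqrt(2))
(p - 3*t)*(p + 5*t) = p^2 + 2*p*t - 15*t^2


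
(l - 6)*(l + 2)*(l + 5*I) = l^3 - 4*l^2 + 5*I*l^2 - 12*l - 20*I*l - 60*I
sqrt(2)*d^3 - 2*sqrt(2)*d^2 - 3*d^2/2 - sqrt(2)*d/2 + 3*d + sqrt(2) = (d - 2)*(d - sqrt(2))*(sqrt(2)*d + 1/2)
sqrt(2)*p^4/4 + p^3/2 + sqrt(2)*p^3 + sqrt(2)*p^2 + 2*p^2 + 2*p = p*(p/2 + 1)*(p + 2)*(sqrt(2)*p/2 + 1)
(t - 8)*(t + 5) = t^2 - 3*t - 40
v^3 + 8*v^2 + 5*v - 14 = (v - 1)*(v + 2)*(v + 7)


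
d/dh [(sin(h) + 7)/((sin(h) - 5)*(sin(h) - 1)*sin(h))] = (-2*sin(h)^3 - 15*sin(h)^2 + 84*sin(h) - 35)*cos(h)/((sin(h) - 5)^2*(sin(h) - 1)^2*sin(h)^2)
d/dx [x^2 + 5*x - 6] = 2*x + 5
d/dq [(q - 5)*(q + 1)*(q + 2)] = 3*q^2 - 4*q - 13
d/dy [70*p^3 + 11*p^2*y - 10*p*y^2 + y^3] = 11*p^2 - 20*p*y + 3*y^2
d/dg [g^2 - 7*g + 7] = 2*g - 7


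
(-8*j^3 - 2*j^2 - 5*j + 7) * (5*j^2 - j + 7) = -40*j^5 - 2*j^4 - 79*j^3 + 26*j^2 - 42*j + 49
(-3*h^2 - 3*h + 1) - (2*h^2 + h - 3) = -5*h^2 - 4*h + 4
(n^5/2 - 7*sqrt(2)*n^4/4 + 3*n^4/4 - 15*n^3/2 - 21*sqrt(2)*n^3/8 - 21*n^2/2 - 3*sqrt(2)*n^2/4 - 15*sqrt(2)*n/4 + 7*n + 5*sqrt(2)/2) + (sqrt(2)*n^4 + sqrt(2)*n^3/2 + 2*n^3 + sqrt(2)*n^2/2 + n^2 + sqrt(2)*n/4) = n^5/2 - 3*sqrt(2)*n^4/4 + 3*n^4/4 - 11*n^3/2 - 17*sqrt(2)*n^3/8 - 19*n^2/2 - sqrt(2)*n^2/4 - 7*sqrt(2)*n/2 + 7*n + 5*sqrt(2)/2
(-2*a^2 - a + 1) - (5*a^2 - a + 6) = -7*a^2 - 5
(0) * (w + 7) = 0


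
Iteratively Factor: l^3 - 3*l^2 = (l)*(l^2 - 3*l) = l^2*(l - 3)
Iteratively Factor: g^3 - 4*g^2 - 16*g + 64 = (g + 4)*(g^2 - 8*g + 16) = (g - 4)*(g + 4)*(g - 4)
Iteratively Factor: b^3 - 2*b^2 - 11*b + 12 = (b - 1)*(b^2 - b - 12) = (b - 4)*(b - 1)*(b + 3)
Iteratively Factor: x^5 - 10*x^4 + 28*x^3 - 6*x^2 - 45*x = (x - 5)*(x^4 - 5*x^3 + 3*x^2 + 9*x) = x*(x - 5)*(x^3 - 5*x^2 + 3*x + 9) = x*(x - 5)*(x + 1)*(x^2 - 6*x + 9) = x*(x - 5)*(x - 3)*(x + 1)*(x - 3)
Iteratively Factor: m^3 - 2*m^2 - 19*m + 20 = (m - 5)*(m^2 + 3*m - 4) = (m - 5)*(m + 4)*(m - 1)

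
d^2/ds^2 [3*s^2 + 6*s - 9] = 6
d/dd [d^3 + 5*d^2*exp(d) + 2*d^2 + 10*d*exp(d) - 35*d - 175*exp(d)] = 5*d^2*exp(d) + 3*d^2 + 20*d*exp(d) + 4*d - 165*exp(d) - 35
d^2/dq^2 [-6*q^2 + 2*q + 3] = -12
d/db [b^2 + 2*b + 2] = 2*b + 2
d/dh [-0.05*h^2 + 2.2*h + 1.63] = 2.2 - 0.1*h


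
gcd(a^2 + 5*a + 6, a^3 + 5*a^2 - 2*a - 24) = a + 3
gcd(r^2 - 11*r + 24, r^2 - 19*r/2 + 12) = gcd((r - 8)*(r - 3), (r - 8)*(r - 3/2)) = r - 8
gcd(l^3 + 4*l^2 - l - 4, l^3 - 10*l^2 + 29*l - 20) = l - 1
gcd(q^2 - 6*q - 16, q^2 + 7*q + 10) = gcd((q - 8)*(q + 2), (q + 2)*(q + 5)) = q + 2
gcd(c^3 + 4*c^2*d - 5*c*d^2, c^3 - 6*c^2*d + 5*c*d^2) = c^2 - c*d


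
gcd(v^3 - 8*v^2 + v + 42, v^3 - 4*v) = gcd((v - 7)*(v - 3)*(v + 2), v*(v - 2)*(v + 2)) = v + 2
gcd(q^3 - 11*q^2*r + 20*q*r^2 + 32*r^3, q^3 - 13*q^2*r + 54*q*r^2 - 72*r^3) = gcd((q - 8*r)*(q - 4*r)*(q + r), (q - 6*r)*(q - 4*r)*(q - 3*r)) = q - 4*r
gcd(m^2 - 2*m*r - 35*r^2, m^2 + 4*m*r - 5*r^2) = m + 5*r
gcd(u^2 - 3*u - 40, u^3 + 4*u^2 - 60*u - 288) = u - 8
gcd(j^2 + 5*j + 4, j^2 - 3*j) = 1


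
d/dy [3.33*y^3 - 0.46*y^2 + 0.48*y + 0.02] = 9.99*y^2 - 0.92*y + 0.48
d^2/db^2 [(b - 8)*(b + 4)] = 2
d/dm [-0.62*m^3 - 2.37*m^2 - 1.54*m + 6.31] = -1.86*m^2 - 4.74*m - 1.54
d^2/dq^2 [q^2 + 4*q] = 2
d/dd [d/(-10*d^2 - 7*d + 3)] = (10*d^2 + 3)/(100*d^4 + 140*d^3 - 11*d^2 - 42*d + 9)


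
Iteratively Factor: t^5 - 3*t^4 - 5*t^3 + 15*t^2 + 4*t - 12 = (t + 2)*(t^4 - 5*t^3 + 5*t^2 + 5*t - 6) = (t - 2)*(t + 2)*(t^3 - 3*t^2 - t + 3) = (t - 2)*(t - 1)*(t + 2)*(t^2 - 2*t - 3) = (t - 2)*(t - 1)*(t + 1)*(t + 2)*(t - 3)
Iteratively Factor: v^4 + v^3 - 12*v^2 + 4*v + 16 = (v + 1)*(v^3 - 12*v + 16) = (v - 2)*(v + 1)*(v^2 + 2*v - 8) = (v - 2)*(v + 1)*(v + 4)*(v - 2)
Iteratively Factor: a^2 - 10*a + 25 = (a - 5)*(a - 5)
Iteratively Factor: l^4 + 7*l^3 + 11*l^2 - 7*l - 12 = (l - 1)*(l^3 + 8*l^2 + 19*l + 12) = (l - 1)*(l + 4)*(l^2 + 4*l + 3) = (l - 1)*(l + 3)*(l + 4)*(l + 1)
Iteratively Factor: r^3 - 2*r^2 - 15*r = (r)*(r^2 - 2*r - 15) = r*(r + 3)*(r - 5)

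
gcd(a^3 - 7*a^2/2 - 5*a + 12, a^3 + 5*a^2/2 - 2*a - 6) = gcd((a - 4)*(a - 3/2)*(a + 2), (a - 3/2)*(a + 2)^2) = a^2 + a/2 - 3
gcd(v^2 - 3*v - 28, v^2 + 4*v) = v + 4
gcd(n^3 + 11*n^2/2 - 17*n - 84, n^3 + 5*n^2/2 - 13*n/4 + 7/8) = n + 7/2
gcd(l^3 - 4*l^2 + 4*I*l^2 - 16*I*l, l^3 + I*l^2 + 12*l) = l^2 + 4*I*l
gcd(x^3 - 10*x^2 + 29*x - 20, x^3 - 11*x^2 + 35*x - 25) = x^2 - 6*x + 5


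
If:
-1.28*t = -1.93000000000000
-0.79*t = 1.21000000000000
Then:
No Solution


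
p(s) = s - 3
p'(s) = 1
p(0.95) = -2.05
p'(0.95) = 1.00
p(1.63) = -1.37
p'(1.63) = 1.00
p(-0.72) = -3.72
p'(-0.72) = 1.00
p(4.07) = 1.07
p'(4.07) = 1.00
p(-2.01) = -5.01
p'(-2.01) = 1.00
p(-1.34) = -4.34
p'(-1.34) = 1.00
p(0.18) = -2.82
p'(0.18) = 1.00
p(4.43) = 1.43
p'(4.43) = 1.00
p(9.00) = 6.00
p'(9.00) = 1.00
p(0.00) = -3.00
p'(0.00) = 1.00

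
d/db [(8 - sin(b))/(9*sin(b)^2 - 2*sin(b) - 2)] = 9*(sin(b)^2 - 16*sin(b) + 2)*cos(b)/(9*sin(b)^2 - 2*sin(b) - 2)^2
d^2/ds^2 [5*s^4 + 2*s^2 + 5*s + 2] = 60*s^2 + 4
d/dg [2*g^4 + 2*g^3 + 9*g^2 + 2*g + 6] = 8*g^3 + 6*g^2 + 18*g + 2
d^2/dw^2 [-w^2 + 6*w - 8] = -2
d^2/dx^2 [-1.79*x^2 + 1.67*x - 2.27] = -3.58000000000000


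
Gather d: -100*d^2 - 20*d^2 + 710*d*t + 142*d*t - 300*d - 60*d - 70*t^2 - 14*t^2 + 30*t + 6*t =-120*d^2 + d*(852*t - 360) - 84*t^2 + 36*t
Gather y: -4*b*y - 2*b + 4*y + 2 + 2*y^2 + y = -2*b + 2*y^2 + y*(5 - 4*b) + 2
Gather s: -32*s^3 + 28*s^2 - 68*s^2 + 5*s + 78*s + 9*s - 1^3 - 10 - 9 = -32*s^3 - 40*s^2 + 92*s - 20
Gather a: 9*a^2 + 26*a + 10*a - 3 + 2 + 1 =9*a^2 + 36*a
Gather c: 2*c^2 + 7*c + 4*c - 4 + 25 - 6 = 2*c^2 + 11*c + 15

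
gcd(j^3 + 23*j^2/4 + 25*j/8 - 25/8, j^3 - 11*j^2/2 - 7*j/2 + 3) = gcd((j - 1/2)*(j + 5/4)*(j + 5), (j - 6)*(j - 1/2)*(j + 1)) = j - 1/2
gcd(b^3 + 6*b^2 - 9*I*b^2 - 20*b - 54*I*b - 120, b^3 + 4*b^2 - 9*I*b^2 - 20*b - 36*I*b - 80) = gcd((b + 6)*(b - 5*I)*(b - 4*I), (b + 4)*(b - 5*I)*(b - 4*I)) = b^2 - 9*I*b - 20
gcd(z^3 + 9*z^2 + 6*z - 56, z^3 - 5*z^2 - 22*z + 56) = z^2 + 2*z - 8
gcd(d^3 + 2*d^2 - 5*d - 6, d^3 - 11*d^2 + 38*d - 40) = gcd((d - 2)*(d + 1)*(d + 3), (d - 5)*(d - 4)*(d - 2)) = d - 2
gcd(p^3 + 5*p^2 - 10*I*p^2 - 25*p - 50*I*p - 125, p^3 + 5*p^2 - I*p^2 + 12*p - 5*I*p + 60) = p + 5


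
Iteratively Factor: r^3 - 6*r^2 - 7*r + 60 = (r - 4)*(r^2 - 2*r - 15) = (r - 4)*(r + 3)*(r - 5)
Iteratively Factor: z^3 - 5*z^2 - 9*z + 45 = (z - 5)*(z^2 - 9) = (z - 5)*(z + 3)*(z - 3)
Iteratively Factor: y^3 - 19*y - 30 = (y + 2)*(y^2 - 2*y - 15) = (y - 5)*(y + 2)*(y + 3)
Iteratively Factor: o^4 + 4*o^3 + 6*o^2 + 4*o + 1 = (o + 1)*(o^3 + 3*o^2 + 3*o + 1) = (o + 1)^2*(o^2 + 2*o + 1) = (o + 1)^3*(o + 1)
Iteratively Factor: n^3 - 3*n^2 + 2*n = (n)*(n^2 - 3*n + 2) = n*(n - 1)*(n - 2)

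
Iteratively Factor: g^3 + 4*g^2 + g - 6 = (g + 2)*(g^2 + 2*g - 3) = (g + 2)*(g + 3)*(g - 1)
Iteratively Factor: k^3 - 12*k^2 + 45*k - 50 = (k - 5)*(k^2 - 7*k + 10) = (k - 5)^2*(k - 2)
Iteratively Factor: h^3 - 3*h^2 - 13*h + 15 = (h - 1)*(h^2 - 2*h - 15) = (h - 5)*(h - 1)*(h + 3)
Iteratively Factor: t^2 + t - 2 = (t - 1)*(t + 2)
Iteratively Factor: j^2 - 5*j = (j - 5)*(j)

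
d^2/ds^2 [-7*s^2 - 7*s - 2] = -14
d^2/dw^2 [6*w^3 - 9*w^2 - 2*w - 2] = 36*w - 18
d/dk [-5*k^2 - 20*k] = -10*k - 20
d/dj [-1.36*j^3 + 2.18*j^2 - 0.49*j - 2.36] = -4.08*j^2 + 4.36*j - 0.49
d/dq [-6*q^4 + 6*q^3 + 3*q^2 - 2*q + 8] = -24*q^3 + 18*q^2 + 6*q - 2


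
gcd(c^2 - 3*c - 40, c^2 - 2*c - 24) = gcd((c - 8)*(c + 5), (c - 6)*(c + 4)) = 1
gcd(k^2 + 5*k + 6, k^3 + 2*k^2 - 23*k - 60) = k + 3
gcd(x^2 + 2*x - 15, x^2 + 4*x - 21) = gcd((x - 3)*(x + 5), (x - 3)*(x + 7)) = x - 3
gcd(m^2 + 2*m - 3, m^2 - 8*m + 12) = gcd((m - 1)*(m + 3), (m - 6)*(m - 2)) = 1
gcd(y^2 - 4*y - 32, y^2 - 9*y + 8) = y - 8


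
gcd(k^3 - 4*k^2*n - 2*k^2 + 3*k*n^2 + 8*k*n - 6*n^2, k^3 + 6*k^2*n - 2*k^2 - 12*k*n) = k - 2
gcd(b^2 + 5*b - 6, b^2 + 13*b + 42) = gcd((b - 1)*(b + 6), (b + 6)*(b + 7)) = b + 6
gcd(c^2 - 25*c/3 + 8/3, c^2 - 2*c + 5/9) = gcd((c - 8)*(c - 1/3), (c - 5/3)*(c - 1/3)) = c - 1/3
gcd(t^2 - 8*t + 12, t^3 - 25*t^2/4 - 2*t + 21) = t^2 - 8*t + 12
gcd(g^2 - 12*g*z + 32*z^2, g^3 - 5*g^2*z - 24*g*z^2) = -g + 8*z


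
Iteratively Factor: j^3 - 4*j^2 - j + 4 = (j - 4)*(j^2 - 1) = (j - 4)*(j - 1)*(j + 1)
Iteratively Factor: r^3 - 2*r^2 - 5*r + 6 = (r - 1)*(r^2 - r - 6) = (r - 3)*(r - 1)*(r + 2)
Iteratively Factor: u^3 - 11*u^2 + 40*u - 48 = (u - 4)*(u^2 - 7*u + 12) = (u - 4)^2*(u - 3)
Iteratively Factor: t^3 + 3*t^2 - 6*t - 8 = (t - 2)*(t^2 + 5*t + 4) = (t - 2)*(t + 4)*(t + 1)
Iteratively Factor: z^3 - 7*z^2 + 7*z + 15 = (z + 1)*(z^2 - 8*z + 15) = (z - 5)*(z + 1)*(z - 3)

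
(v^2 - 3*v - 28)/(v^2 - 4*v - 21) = (v + 4)/(v + 3)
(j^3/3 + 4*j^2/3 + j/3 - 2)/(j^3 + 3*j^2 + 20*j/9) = 3*(j^3 + 4*j^2 + j - 6)/(j*(9*j^2 + 27*j + 20))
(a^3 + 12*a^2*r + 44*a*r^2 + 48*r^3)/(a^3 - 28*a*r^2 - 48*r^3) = (-a - 6*r)/(-a + 6*r)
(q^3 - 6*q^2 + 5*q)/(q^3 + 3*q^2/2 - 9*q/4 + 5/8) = 8*q*(q^2 - 6*q + 5)/(8*q^3 + 12*q^2 - 18*q + 5)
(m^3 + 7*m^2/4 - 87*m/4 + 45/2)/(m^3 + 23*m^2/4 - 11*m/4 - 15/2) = (m - 3)/(m + 1)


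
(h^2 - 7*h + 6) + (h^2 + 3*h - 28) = 2*h^2 - 4*h - 22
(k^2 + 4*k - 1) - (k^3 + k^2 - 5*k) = -k^3 + 9*k - 1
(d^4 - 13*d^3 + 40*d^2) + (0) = d^4 - 13*d^3 + 40*d^2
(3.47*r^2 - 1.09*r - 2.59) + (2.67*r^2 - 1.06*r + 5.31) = 6.14*r^2 - 2.15*r + 2.72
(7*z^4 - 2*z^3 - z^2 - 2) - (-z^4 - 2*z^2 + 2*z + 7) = 8*z^4 - 2*z^3 + z^2 - 2*z - 9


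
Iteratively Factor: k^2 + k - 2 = (k + 2)*(k - 1)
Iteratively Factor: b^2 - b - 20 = (b - 5)*(b + 4)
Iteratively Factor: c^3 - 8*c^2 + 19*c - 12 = (c - 3)*(c^2 - 5*c + 4) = (c - 4)*(c - 3)*(c - 1)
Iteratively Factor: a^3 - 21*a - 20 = (a + 4)*(a^2 - 4*a - 5) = (a + 1)*(a + 4)*(a - 5)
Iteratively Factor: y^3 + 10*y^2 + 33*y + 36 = (y + 3)*(y^2 + 7*y + 12) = (y + 3)*(y + 4)*(y + 3)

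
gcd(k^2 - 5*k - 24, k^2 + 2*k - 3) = k + 3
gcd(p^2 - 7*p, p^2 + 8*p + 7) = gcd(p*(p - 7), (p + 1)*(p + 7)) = 1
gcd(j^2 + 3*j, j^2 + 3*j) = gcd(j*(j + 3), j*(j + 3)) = j^2 + 3*j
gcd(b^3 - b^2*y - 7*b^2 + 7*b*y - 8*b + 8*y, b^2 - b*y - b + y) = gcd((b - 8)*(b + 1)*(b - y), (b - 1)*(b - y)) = -b + y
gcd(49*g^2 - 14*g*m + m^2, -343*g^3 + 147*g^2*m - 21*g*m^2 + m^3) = 49*g^2 - 14*g*m + m^2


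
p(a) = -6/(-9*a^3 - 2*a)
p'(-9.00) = 0.00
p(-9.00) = 0.00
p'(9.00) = 0.00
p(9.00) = 0.00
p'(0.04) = -1888.21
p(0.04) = 74.46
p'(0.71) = -4.35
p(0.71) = 1.29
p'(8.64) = -0.00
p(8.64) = 0.00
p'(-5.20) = -0.00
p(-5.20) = -0.00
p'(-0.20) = -82.95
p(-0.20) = -12.71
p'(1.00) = -1.44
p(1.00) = 0.55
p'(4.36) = -0.01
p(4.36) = 0.01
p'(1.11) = -1.00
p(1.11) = 0.41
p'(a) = -6*(27*a^2 + 2)/(-9*a^3 - 2*a)^2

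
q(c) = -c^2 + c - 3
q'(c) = 1 - 2*c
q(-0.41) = -3.58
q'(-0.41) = 1.82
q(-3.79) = -21.15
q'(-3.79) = 8.58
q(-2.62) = -12.48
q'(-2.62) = 6.24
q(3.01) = -9.05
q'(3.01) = -5.02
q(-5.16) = -34.79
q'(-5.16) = 11.32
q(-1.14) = -5.44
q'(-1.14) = 3.28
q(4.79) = -21.15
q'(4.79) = -8.58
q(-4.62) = -28.96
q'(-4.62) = 10.24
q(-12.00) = -159.00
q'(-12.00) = 25.00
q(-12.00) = -159.00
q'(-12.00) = 25.00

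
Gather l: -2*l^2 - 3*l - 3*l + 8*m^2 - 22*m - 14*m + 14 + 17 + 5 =-2*l^2 - 6*l + 8*m^2 - 36*m + 36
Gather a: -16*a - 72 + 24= -16*a - 48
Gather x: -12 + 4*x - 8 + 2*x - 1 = 6*x - 21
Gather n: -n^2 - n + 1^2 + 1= -n^2 - n + 2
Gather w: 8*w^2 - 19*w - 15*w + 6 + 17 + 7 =8*w^2 - 34*w + 30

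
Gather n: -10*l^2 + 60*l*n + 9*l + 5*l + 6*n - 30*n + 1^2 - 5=-10*l^2 + 14*l + n*(60*l - 24) - 4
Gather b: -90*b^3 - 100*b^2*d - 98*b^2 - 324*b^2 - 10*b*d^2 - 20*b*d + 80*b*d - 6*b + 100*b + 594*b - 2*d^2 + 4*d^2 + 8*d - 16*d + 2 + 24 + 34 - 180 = -90*b^3 + b^2*(-100*d - 422) + b*(-10*d^2 + 60*d + 688) + 2*d^2 - 8*d - 120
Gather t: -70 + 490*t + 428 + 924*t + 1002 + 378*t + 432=1792*t + 1792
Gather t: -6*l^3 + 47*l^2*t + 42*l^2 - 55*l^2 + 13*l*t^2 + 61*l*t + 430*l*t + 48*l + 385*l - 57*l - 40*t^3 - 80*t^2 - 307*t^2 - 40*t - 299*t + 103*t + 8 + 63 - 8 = -6*l^3 - 13*l^2 + 376*l - 40*t^3 + t^2*(13*l - 387) + t*(47*l^2 + 491*l - 236) + 63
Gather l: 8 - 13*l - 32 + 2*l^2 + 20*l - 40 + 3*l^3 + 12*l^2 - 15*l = 3*l^3 + 14*l^2 - 8*l - 64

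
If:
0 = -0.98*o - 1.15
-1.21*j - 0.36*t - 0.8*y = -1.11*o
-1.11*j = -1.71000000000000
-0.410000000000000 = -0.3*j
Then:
No Solution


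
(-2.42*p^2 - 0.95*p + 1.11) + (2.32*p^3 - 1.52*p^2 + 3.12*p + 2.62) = 2.32*p^3 - 3.94*p^2 + 2.17*p + 3.73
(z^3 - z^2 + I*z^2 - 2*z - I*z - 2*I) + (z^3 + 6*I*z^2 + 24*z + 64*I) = 2*z^3 - z^2 + 7*I*z^2 + 22*z - I*z + 62*I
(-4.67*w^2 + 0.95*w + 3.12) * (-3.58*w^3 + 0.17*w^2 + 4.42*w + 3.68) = 16.7186*w^5 - 4.1949*w^4 - 31.6495*w^3 - 12.4562*w^2 + 17.2864*w + 11.4816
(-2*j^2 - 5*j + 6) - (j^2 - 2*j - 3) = -3*j^2 - 3*j + 9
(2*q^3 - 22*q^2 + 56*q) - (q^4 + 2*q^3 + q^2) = -q^4 - 23*q^2 + 56*q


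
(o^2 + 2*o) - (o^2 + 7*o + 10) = -5*o - 10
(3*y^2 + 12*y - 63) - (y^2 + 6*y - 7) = 2*y^2 + 6*y - 56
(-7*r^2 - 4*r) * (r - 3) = -7*r^3 + 17*r^2 + 12*r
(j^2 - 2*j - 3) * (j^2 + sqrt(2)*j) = j^4 - 2*j^3 + sqrt(2)*j^3 - 3*j^2 - 2*sqrt(2)*j^2 - 3*sqrt(2)*j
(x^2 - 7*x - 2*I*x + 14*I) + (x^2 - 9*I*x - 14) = 2*x^2 - 7*x - 11*I*x - 14 + 14*I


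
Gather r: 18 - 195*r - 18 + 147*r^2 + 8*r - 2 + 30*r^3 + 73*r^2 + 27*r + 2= 30*r^3 + 220*r^2 - 160*r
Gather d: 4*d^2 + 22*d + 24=4*d^2 + 22*d + 24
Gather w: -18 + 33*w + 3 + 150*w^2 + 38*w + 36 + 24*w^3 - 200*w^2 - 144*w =24*w^3 - 50*w^2 - 73*w + 21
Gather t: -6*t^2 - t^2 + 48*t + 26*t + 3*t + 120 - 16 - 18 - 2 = -7*t^2 + 77*t + 84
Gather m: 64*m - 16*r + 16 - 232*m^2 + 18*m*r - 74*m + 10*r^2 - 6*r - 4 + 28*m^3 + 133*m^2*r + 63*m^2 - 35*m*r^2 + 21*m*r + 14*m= 28*m^3 + m^2*(133*r - 169) + m*(-35*r^2 + 39*r + 4) + 10*r^2 - 22*r + 12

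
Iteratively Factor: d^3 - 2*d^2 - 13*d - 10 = (d + 2)*(d^2 - 4*d - 5) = (d - 5)*(d + 2)*(d + 1)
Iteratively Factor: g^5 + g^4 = (g)*(g^4 + g^3) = g^2*(g^3 + g^2) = g^2*(g + 1)*(g^2) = g^3*(g + 1)*(g)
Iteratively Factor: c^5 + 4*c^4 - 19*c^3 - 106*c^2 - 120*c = (c + 4)*(c^4 - 19*c^2 - 30*c) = (c + 3)*(c + 4)*(c^3 - 3*c^2 - 10*c) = (c + 2)*(c + 3)*(c + 4)*(c^2 - 5*c) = (c - 5)*(c + 2)*(c + 3)*(c + 4)*(c)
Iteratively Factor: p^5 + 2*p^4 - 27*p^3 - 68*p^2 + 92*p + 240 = (p - 2)*(p^4 + 4*p^3 - 19*p^2 - 106*p - 120) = (p - 2)*(p + 3)*(p^3 + p^2 - 22*p - 40) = (p - 2)*(p + 2)*(p + 3)*(p^2 - p - 20) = (p - 5)*(p - 2)*(p + 2)*(p + 3)*(p + 4)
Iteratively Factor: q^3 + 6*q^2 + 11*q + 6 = (q + 2)*(q^2 + 4*q + 3) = (q + 1)*(q + 2)*(q + 3)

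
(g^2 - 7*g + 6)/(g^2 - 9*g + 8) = (g - 6)/(g - 8)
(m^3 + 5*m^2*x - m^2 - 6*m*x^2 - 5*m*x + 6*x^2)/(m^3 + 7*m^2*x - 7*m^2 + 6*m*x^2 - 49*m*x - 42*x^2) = (m^2 - m*x - m + x)/(m^2 + m*x - 7*m - 7*x)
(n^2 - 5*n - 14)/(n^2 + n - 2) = (n - 7)/(n - 1)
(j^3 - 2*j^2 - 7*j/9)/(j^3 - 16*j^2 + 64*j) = (j^2 - 2*j - 7/9)/(j^2 - 16*j + 64)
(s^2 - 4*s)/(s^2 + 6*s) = (s - 4)/(s + 6)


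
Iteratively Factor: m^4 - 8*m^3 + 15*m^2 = (m - 3)*(m^3 - 5*m^2) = m*(m - 3)*(m^2 - 5*m) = m*(m - 5)*(m - 3)*(m)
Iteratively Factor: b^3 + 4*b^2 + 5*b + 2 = (b + 1)*(b^2 + 3*b + 2) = (b + 1)*(b + 2)*(b + 1)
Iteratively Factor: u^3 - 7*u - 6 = (u - 3)*(u^2 + 3*u + 2) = (u - 3)*(u + 2)*(u + 1)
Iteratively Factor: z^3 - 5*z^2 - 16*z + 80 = (z + 4)*(z^2 - 9*z + 20) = (z - 5)*(z + 4)*(z - 4)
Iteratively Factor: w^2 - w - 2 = (w + 1)*(w - 2)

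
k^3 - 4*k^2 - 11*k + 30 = (k - 5)*(k - 2)*(k + 3)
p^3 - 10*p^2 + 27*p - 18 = (p - 6)*(p - 3)*(p - 1)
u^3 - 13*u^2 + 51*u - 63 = (u - 7)*(u - 3)^2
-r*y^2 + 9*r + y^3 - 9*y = (-r + y)*(y - 3)*(y + 3)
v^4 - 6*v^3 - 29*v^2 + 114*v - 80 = (v - 8)*(v - 2)*(v - 1)*(v + 5)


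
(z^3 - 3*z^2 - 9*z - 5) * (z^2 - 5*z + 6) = z^5 - 8*z^4 + 12*z^3 + 22*z^2 - 29*z - 30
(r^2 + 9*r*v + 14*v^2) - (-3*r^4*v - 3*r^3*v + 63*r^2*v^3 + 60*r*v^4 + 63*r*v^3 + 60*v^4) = 3*r^4*v + 3*r^3*v - 63*r^2*v^3 + r^2 - 60*r*v^4 - 63*r*v^3 + 9*r*v - 60*v^4 + 14*v^2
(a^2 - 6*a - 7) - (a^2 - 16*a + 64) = 10*a - 71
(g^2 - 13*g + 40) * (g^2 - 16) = g^4 - 13*g^3 + 24*g^2 + 208*g - 640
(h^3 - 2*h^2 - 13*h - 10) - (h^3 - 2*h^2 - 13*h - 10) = 0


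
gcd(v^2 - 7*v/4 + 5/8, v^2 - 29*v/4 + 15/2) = v - 5/4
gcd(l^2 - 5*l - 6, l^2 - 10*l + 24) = l - 6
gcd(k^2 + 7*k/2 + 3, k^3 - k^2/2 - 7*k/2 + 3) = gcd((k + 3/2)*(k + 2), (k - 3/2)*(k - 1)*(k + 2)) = k + 2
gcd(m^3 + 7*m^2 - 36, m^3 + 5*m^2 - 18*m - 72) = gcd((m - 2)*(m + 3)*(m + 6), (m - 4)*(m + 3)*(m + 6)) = m^2 + 9*m + 18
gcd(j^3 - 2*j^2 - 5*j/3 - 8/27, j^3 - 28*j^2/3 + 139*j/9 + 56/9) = j^2 - 7*j/3 - 8/9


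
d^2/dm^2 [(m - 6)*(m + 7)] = 2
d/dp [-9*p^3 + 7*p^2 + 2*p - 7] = -27*p^2 + 14*p + 2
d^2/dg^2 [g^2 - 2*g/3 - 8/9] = 2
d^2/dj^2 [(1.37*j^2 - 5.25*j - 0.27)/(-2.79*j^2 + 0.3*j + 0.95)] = (-1.4210854715202e-14*j^4 + 79.4396700000001*j^3 - 9.176868*j^2 + 82.13481*j - 3.98548)/(21.717639*j^6 - 7.00569*j^5 - 21.431385*j^4 + 4.7439*j^3 + 7.297425*j^2 - 0.81225*j - 0.857375)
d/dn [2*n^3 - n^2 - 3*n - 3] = 6*n^2 - 2*n - 3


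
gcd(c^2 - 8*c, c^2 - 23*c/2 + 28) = c - 8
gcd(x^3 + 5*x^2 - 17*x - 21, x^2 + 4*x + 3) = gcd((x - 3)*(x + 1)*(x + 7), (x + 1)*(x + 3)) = x + 1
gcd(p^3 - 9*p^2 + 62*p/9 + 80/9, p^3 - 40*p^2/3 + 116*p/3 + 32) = p^2 - 22*p/3 - 16/3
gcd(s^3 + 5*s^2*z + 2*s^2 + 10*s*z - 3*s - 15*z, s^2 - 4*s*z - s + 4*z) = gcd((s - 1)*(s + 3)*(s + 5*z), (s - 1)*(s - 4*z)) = s - 1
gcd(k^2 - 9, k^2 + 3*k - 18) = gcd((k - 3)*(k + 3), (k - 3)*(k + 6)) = k - 3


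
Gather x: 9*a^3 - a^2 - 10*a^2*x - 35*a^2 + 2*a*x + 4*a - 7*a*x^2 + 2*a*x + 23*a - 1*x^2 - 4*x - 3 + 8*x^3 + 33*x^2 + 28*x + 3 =9*a^3 - 36*a^2 + 27*a + 8*x^3 + x^2*(32 - 7*a) + x*(-10*a^2 + 4*a + 24)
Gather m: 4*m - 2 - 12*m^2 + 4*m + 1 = -12*m^2 + 8*m - 1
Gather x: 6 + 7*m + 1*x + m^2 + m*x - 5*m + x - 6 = m^2 + 2*m + x*(m + 2)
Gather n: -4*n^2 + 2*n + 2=-4*n^2 + 2*n + 2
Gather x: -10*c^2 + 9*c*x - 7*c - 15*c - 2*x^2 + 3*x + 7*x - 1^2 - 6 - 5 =-10*c^2 - 22*c - 2*x^2 + x*(9*c + 10) - 12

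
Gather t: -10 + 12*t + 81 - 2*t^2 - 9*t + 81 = -2*t^2 + 3*t + 152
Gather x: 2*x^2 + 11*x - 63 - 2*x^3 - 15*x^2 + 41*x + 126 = -2*x^3 - 13*x^2 + 52*x + 63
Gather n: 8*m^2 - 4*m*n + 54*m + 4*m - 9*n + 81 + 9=8*m^2 + 58*m + n*(-4*m - 9) + 90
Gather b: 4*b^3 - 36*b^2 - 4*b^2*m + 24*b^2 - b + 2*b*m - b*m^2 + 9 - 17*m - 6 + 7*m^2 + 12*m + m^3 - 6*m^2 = 4*b^3 + b^2*(-4*m - 12) + b*(-m^2 + 2*m - 1) + m^3 + m^2 - 5*m + 3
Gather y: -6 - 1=-7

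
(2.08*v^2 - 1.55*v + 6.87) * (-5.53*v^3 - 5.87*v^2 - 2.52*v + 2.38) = -11.5024*v^5 - 3.6381*v^4 - 34.1342*v^3 - 31.4705*v^2 - 21.0014*v + 16.3506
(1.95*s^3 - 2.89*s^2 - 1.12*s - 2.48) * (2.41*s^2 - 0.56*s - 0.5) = 4.6995*s^5 - 8.0569*s^4 - 2.0558*s^3 - 3.9046*s^2 + 1.9488*s + 1.24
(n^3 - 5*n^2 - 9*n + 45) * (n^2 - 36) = n^5 - 5*n^4 - 45*n^3 + 225*n^2 + 324*n - 1620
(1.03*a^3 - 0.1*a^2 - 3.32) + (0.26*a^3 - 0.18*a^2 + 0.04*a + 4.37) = 1.29*a^3 - 0.28*a^2 + 0.04*a + 1.05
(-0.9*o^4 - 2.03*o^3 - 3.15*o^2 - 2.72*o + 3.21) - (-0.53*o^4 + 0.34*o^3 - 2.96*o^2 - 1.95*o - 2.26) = -0.37*o^4 - 2.37*o^3 - 0.19*o^2 - 0.77*o + 5.47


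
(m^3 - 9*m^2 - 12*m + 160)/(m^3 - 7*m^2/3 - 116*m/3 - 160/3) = 3*(m - 5)/(3*m + 5)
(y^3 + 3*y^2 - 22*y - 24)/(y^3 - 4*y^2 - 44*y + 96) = (y^2 - 3*y - 4)/(y^2 - 10*y + 16)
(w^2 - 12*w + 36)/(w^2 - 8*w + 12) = (w - 6)/(w - 2)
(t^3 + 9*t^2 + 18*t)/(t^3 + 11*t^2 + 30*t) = (t + 3)/(t + 5)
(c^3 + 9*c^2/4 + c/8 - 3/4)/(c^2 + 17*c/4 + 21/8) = (2*c^2 + 3*c - 2)/(2*c + 7)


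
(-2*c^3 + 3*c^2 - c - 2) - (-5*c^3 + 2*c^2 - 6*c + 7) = 3*c^3 + c^2 + 5*c - 9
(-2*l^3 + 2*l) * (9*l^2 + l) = -18*l^5 - 2*l^4 + 18*l^3 + 2*l^2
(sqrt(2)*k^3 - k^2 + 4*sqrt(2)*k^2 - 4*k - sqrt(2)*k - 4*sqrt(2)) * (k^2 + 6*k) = sqrt(2)*k^5 - k^4 + 10*sqrt(2)*k^4 - 10*k^3 + 23*sqrt(2)*k^3 - 24*k^2 - 10*sqrt(2)*k^2 - 24*sqrt(2)*k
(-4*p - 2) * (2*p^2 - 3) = -8*p^3 - 4*p^2 + 12*p + 6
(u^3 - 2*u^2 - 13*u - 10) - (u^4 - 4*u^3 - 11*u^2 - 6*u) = -u^4 + 5*u^3 + 9*u^2 - 7*u - 10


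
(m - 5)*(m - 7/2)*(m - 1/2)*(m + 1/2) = m^4 - 17*m^3/2 + 69*m^2/4 + 17*m/8 - 35/8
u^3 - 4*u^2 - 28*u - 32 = (u - 8)*(u + 2)^2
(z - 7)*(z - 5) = z^2 - 12*z + 35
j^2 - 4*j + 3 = (j - 3)*(j - 1)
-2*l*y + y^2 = y*(-2*l + y)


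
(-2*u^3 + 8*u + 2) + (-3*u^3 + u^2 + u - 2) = -5*u^3 + u^2 + 9*u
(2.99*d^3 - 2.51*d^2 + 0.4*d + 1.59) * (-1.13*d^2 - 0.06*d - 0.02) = -3.3787*d^5 + 2.6569*d^4 - 0.3612*d^3 - 1.7705*d^2 - 0.1034*d - 0.0318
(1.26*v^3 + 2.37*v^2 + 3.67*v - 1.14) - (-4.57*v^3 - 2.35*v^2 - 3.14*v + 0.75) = 5.83*v^3 + 4.72*v^2 + 6.81*v - 1.89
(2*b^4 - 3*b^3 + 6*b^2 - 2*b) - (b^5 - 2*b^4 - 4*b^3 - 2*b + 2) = -b^5 + 4*b^4 + b^3 + 6*b^2 - 2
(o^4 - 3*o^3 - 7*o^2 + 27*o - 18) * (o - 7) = o^5 - 10*o^4 + 14*o^3 + 76*o^2 - 207*o + 126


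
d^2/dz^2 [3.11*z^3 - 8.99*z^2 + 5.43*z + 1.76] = 18.66*z - 17.98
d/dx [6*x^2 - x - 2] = 12*x - 1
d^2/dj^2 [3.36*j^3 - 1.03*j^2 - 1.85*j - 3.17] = 20.16*j - 2.06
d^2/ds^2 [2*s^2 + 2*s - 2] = 4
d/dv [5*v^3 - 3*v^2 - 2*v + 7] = 15*v^2 - 6*v - 2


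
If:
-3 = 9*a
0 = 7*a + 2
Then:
No Solution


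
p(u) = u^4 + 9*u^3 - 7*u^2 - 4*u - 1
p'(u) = 4*u^3 + 27*u^2 - 14*u - 4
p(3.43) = 404.52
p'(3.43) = 427.05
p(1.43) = 9.47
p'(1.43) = 42.89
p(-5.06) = -670.43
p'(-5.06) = 239.92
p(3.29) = 347.73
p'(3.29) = 384.64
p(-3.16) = -242.54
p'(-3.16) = 183.63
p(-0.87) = -8.17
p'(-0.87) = 25.98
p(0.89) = -3.13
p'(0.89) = 7.75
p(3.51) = 439.70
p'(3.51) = 452.48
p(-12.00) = 4223.00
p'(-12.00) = -2860.00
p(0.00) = -1.00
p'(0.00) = -4.00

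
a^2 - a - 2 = (a - 2)*(a + 1)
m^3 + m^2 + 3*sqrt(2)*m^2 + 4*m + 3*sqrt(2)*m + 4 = (m + 1)*(m + sqrt(2))*(m + 2*sqrt(2))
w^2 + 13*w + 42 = (w + 6)*(w + 7)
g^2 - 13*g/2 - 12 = (g - 8)*(g + 3/2)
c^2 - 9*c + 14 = (c - 7)*(c - 2)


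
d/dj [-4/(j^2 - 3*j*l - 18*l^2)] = 4*(2*j - 3*l)/(-j^2 + 3*j*l + 18*l^2)^2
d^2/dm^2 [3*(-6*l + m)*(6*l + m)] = 6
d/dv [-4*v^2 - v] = -8*v - 1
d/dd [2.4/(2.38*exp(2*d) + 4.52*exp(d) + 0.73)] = (-11.424*exp(d) - 10.848)*exp(d)/(2.38*exp(2*d) + 4.52*exp(d) + 0.73)^2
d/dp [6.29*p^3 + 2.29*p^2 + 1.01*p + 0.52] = 18.87*p^2 + 4.58*p + 1.01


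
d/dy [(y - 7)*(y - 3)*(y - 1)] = 3*y^2 - 22*y + 31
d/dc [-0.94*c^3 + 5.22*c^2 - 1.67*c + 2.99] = -2.82*c^2 + 10.44*c - 1.67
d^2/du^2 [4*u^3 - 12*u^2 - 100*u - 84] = 24*u - 24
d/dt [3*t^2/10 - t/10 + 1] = 3*t/5 - 1/10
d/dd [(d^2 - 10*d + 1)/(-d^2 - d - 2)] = (-11*d^2 - 2*d + 21)/(d^4 + 2*d^3 + 5*d^2 + 4*d + 4)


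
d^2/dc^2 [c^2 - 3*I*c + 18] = 2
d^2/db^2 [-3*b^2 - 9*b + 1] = -6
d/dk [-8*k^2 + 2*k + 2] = 2 - 16*k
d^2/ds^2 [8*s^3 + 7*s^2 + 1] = 48*s + 14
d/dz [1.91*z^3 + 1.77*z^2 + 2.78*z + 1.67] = 5.73*z^2 + 3.54*z + 2.78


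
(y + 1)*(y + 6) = y^2 + 7*y + 6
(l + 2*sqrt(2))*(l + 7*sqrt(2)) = l^2 + 9*sqrt(2)*l + 28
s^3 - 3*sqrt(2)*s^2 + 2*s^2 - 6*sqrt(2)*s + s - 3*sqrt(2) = (s + 1)^2*(s - 3*sqrt(2))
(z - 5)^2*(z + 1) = z^3 - 9*z^2 + 15*z + 25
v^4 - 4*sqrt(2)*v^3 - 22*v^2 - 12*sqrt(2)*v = v*(v - 6*sqrt(2))*(v + sqrt(2))^2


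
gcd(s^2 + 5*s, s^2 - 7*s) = s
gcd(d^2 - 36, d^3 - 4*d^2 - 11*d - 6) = d - 6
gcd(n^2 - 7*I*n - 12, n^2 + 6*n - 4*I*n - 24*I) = n - 4*I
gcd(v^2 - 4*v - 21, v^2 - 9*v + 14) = v - 7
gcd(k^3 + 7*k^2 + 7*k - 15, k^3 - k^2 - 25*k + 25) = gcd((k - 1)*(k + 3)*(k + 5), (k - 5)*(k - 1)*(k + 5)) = k^2 + 4*k - 5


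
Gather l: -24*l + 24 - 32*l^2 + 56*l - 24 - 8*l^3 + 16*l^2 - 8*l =-8*l^3 - 16*l^2 + 24*l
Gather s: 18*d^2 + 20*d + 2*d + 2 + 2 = 18*d^2 + 22*d + 4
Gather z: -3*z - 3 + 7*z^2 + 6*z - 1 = 7*z^2 + 3*z - 4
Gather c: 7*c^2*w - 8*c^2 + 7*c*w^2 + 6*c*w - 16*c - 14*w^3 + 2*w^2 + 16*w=c^2*(7*w - 8) + c*(7*w^2 + 6*w - 16) - 14*w^3 + 2*w^2 + 16*w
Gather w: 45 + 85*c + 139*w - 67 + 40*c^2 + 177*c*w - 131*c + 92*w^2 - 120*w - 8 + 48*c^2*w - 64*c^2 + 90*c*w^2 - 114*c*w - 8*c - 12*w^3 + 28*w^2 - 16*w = -24*c^2 - 54*c - 12*w^3 + w^2*(90*c + 120) + w*(48*c^2 + 63*c + 3) - 30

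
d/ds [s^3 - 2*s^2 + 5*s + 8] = 3*s^2 - 4*s + 5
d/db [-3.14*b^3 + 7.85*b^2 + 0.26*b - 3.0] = -9.42*b^2 + 15.7*b + 0.26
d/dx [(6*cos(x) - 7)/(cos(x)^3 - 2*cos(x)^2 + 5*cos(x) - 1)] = 16*(12*cos(x)^3 - 33*cos(x)^2 + 28*cos(x) - 29)*sin(x)/(8*sin(x)^2 + 23*cos(x) + cos(3*x) - 12)^2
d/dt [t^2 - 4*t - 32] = 2*t - 4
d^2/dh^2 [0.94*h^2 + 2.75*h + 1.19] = 1.88000000000000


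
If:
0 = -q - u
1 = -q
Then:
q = -1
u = 1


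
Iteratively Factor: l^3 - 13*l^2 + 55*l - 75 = (l - 5)*(l^2 - 8*l + 15) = (l - 5)*(l - 3)*(l - 5)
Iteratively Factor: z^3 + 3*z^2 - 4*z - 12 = (z + 2)*(z^2 + z - 6) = (z - 2)*(z + 2)*(z + 3)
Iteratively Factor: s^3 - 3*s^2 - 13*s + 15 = (s - 5)*(s^2 + 2*s - 3) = (s - 5)*(s - 1)*(s + 3)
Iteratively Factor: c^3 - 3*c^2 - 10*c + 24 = (c + 3)*(c^2 - 6*c + 8) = (c - 2)*(c + 3)*(c - 4)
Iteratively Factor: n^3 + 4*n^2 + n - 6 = (n + 2)*(n^2 + 2*n - 3) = (n + 2)*(n + 3)*(n - 1)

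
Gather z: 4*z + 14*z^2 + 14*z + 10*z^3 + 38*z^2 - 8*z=10*z^3 + 52*z^2 + 10*z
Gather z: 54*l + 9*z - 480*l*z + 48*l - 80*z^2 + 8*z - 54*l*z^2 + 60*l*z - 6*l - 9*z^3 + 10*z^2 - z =96*l - 9*z^3 + z^2*(-54*l - 70) + z*(16 - 420*l)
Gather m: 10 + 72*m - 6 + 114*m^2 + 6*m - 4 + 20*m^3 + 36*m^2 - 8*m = 20*m^3 + 150*m^2 + 70*m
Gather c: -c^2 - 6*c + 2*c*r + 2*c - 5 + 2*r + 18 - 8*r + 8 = -c^2 + c*(2*r - 4) - 6*r + 21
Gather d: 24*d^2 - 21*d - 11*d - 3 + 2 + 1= 24*d^2 - 32*d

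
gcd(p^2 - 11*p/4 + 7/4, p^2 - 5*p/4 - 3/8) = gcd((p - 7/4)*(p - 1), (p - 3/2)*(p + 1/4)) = 1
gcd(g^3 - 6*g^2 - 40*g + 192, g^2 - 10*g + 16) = g - 8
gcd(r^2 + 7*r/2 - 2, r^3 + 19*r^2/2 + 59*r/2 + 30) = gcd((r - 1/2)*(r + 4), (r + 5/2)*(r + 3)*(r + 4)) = r + 4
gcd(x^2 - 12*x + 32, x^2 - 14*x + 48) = x - 8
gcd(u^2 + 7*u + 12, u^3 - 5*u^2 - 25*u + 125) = 1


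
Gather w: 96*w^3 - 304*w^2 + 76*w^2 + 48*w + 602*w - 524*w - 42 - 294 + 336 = 96*w^3 - 228*w^2 + 126*w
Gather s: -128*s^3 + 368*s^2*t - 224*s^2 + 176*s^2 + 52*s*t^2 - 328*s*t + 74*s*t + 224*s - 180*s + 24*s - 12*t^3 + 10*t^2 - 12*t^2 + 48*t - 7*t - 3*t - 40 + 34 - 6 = -128*s^3 + s^2*(368*t - 48) + s*(52*t^2 - 254*t + 68) - 12*t^3 - 2*t^2 + 38*t - 12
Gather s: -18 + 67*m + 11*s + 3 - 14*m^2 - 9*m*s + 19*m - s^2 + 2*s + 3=-14*m^2 + 86*m - s^2 + s*(13 - 9*m) - 12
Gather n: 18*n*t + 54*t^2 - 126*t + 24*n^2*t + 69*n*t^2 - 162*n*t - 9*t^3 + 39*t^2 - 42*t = 24*n^2*t + n*(69*t^2 - 144*t) - 9*t^3 + 93*t^2 - 168*t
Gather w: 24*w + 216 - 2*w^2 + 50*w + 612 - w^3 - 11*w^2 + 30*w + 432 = -w^3 - 13*w^2 + 104*w + 1260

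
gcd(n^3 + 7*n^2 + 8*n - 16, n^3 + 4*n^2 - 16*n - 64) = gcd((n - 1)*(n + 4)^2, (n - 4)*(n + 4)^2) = n^2 + 8*n + 16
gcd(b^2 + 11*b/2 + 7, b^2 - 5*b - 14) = b + 2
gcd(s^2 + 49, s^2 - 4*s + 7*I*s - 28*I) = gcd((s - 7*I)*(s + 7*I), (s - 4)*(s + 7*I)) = s + 7*I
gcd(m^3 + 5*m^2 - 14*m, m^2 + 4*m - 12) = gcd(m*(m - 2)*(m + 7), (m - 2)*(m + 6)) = m - 2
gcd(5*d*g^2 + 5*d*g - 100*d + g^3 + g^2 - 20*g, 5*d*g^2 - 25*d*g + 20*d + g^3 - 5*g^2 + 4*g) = 5*d*g - 20*d + g^2 - 4*g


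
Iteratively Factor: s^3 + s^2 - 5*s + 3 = (s + 3)*(s^2 - 2*s + 1) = (s - 1)*(s + 3)*(s - 1)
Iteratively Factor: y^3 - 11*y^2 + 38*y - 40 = (y - 4)*(y^2 - 7*y + 10) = (y - 4)*(y - 2)*(y - 5)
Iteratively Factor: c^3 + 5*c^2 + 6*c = (c + 3)*(c^2 + 2*c) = c*(c + 3)*(c + 2)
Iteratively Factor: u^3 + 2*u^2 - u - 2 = (u - 1)*(u^2 + 3*u + 2) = (u - 1)*(u + 2)*(u + 1)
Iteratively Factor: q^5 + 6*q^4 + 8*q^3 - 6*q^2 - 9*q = (q + 3)*(q^4 + 3*q^3 - q^2 - 3*q) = (q + 3)^2*(q^3 - q) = q*(q + 3)^2*(q^2 - 1) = q*(q - 1)*(q + 3)^2*(q + 1)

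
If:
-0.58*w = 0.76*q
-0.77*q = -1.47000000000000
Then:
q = 1.91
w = -2.50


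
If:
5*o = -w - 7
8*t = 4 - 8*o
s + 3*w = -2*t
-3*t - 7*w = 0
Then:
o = -5/4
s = -5/4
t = 7/4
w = -3/4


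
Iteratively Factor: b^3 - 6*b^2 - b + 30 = (b - 3)*(b^2 - 3*b - 10) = (b - 3)*(b + 2)*(b - 5)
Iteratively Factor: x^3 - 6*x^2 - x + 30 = (x + 2)*(x^2 - 8*x + 15) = (x - 5)*(x + 2)*(x - 3)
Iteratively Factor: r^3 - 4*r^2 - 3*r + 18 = (r - 3)*(r^2 - r - 6) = (r - 3)^2*(r + 2)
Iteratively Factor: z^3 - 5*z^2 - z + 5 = (z - 1)*(z^2 - 4*z - 5) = (z - 5)*(z - 1)*(z + 1)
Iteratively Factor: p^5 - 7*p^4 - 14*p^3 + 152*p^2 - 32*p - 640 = (p + 2)*(p^4 - 9*p^3 + 4*p^2 + 144*p - 320) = (p - 4)*(p + 2)*(p^3 - 5*p^2 - 16*p + 80) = (p - 5)*(p - 4)*(p + 2)*(p^2 - 16) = (p - 5)*(p - 4)*(p + 2)*(p + 4)*(p - 4)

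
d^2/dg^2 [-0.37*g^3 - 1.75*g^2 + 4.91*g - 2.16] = -2.22*g - 3.5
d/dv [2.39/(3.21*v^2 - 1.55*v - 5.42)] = (3.7045 - 15.3438*v)/(-3.21*v^2 + 1.55*v + 5.42)^2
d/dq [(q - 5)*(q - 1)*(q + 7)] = 3*q^2 + 2*q - 37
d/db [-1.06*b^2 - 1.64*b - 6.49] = -2.12*b - 1.64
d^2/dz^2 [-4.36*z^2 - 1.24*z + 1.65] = -8.72000000000000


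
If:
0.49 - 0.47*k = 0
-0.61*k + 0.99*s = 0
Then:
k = 1.04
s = 0.64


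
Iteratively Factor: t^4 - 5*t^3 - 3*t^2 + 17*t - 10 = (t - 1)*(t^3 - 4*t^2 - 7*t + 10) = (t - 1)^2*(t^2 - 3*t - 10) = (t - 5)*(t - 1)^2*(t + 2)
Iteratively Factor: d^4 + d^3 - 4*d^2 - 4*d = (d)*(d^3 + d^2 - 4*d - 4) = d*(d + 2)*(d^2 - d - 2) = d*(d - 2)*(d + 2)*(d + 1)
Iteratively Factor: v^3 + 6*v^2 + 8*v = (v + 2)*(v^2 + 4*v) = (v + 2)*(v + 4)*(v)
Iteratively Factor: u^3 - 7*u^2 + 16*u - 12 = (u - 2)*(u^2 - 5*u + 6) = (u - 3)*(u - 2)*(u - 2)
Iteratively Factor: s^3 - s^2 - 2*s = (s)*(s^2 - s - 2) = s*(s - 2)*(s + 1)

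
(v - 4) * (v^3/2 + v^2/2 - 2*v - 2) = v^4/2 - 3*v^3/2 - 4*v^2 + 6*v + 8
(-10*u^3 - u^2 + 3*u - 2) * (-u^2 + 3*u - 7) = 10*u^5 - 29*u^4 + 64*u^3 + 18*u^2 - 27*u + 14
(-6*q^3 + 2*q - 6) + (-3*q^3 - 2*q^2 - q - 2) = -9*q^3 - 2*q^2 + q - 8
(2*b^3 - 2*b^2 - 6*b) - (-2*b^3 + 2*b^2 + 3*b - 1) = 4*b^3 - 4*b^2 - 9*b + 1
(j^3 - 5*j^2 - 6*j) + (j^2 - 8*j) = j^3 - 4*j^2 - 14*j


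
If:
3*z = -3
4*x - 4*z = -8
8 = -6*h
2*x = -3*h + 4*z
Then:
No Solution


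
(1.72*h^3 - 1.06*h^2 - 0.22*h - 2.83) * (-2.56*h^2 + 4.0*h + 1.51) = -4.4032*h^5 + 9.5936*h^4 - 1.0796*h^3 + 4.7642*h^2 - 11.6522*h - 4.2733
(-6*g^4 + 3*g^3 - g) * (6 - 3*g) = 18*g^5 - 45*g^4 + 18*g^3 + 3*g^2 - 6*g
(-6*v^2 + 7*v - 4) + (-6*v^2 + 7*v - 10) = -12*v^2 + 14*v - 14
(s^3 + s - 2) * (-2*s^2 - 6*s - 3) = -2*s^5 - 6*s^4 - 5*s^3 - 2*s^2 + 9*s + 6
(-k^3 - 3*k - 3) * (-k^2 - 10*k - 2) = k^5 + 10*k^4 + 5*k^3 + 33*k^2 + 36*k + 6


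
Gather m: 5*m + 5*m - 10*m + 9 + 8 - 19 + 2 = 0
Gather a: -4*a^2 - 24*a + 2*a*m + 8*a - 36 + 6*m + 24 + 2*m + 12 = -4*a^2 + a*(2*m - 16) + 8*m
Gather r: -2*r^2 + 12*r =-2*r^2 + 12*r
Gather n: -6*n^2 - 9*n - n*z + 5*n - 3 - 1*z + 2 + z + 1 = -6*n^2 + n*(-z - 4)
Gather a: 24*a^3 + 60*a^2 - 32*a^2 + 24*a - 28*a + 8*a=24*a^3 + 28*a^2 + 4*a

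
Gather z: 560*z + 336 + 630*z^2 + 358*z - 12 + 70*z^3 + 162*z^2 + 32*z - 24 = 70*z^3 + 792*z^2 + 950*z + 300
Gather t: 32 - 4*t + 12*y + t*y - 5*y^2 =t*(y - 4) - 5*y^2 + 12*y + 32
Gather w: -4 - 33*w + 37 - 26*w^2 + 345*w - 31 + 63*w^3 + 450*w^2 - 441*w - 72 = 63*w^3 + 424*w^2 - 129*w - 70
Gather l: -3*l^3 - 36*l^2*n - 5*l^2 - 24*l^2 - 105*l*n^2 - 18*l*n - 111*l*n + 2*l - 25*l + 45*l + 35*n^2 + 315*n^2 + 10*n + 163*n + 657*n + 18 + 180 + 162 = -3*l^3 + l^2*(-36*n - 29) + l*(-105*n^2 - 129*n + 22) + 350*n^2 + 830*n + 360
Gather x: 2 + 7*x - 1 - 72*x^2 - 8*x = -72*x^2 - x + 1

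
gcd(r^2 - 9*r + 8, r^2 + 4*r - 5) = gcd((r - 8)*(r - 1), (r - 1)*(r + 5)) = r - 1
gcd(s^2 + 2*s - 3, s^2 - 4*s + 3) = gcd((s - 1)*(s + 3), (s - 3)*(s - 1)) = s - 1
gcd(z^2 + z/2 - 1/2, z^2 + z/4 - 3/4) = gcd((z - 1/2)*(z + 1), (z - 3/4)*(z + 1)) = z + 1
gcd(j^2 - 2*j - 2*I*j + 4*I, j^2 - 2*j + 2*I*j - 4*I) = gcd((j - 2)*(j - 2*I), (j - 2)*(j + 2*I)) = j - 2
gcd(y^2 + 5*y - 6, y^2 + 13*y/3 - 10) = y + 6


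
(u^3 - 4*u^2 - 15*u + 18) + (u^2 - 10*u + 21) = u^3 - 3*u^2 - 25*u + 39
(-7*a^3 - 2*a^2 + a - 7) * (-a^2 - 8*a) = 7*a^5 + 58*a^4 + 15*a^3 - a^2 + 56*a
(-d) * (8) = -8*d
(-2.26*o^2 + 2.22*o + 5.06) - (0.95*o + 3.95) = -2.26*o^2 + 1.27*o + 1.11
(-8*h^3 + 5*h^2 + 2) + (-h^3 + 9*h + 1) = -9*h^3 + 5*h^2 + 9*h + 3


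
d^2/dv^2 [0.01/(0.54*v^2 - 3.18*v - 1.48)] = (0.005832*v^2 - 0.034344*v - 0.01*(1.08*v - 3.18)*(2.16*v - 6.36) - 0.015984)/(-0.54*v^2 + 3.18*v + 1.48)^3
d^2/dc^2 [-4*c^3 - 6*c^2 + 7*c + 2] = -24*c - 12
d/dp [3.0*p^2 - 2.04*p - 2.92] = 6.0*p - 2.04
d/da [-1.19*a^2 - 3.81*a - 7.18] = -2.38*a - 3.81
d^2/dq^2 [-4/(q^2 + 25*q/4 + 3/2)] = 32*(16*q^2 + 100*q - (8*q + 25)^2 + 24)/(4*q^2 + 25*q + 6)^3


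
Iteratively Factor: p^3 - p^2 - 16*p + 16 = (p - 1)*(p^2 - 16) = (p - 1)*(p + 4)*(p - 4)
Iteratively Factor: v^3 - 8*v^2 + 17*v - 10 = (v - 1)*(v^2 - 7*v + 10) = (v - 2)*(v - 1)*(v - 5)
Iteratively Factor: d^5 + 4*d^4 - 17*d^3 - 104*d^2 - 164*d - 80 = (d + 2)*(d^4 + 2*d^3 - 21*d^2 - 62*d - 40) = (d - 5)*(d + 2)*(d^3 + 7*d^2 + 14*d + 8) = (d - 5)*(d + 2)*(d + 4)*(d^2 + 3*d + 2) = (d - 5)*(d + 1)*(d + 2)*(d + 4)*(d + 2)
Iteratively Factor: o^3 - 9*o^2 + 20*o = (o - 5)*(o^2 - 4*o) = (o - 5)*(o - 4)*(o)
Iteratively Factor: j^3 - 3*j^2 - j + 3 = (j + 1)*(j^2 - 4*j + 3) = (j - 3)*(j + 1)*(j - 1)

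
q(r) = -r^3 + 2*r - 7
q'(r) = 2 - 3*r^2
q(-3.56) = 31.00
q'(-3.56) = -36.02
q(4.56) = -92.70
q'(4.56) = -60.38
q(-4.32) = 64.98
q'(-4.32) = -53.99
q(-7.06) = 330.78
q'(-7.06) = -147.53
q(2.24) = -13.76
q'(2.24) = -13.05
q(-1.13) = -7.82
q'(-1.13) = -1.83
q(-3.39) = 25.18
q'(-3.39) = -32.48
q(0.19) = -6.63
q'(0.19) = 1.89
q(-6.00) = 197.00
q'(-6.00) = -106.00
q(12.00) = -1711.00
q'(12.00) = -430.00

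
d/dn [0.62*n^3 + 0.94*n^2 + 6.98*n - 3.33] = 1.86*n^2 + 1.88*n + 6.98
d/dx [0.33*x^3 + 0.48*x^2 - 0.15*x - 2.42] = 0.99*x^2 + 0.96*x - 0.15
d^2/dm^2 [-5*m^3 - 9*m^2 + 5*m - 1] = -30*m - 18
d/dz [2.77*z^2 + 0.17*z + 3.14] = 5.54*z + 0.17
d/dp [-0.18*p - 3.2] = -0.180000000000000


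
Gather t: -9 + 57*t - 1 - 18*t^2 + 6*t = -18*t^2 + 63*t - 10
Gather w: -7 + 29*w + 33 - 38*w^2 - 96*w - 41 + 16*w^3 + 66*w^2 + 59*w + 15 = 16*w^3 + 28*w^2 - 8*w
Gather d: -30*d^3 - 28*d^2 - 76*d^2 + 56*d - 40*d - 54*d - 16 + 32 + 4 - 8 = -30*d^3 - 104*d^2 - 38*d + 12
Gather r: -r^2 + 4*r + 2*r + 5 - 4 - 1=-r^2 + 6*r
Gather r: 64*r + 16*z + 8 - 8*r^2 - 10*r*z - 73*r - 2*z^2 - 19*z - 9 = -8*r^2 + r*(-10*z - 9) - 2*z^2 - 3*z - 1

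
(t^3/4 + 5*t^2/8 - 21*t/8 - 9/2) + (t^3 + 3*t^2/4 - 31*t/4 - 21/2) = 5*t^3/4 + 11*t^2/8 - 83*t/8 - 15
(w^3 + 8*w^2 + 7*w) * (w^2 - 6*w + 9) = w^5 + 2*w^4 - 32*w^3 + 30*w^2 + 63*w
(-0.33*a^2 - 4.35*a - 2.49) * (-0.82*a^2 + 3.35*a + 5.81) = 0.2706*a^4 + 2.4615*a^3 - 14.448*a^2 - 33.615*a - 14.4669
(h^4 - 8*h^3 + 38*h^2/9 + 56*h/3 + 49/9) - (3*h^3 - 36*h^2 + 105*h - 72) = h^4 - 11*h^3 + 362*h^2/9 - 259*h/3 + 697/9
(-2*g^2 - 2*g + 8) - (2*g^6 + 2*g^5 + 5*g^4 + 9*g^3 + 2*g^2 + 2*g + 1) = -2*g^6 - 2*g^5 - 5*g^4 - 9*g^3 - 4*g^2 - 4*g + 7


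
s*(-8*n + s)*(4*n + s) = -32*n^2*s - 4*n*s^2 + s^3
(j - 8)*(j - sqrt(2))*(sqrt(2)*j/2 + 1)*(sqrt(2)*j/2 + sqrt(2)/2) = j^4/2 - 7*j^3/2 - 5*j^2 + 7*j + 8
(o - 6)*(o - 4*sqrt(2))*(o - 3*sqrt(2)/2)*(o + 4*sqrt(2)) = o^4 - 6*o^3 - 3*sqrt(2)*o^3/2 - 32*o^2 + 9*sqrt(2)*o^2 + 48*sqrt(2)*o + 192*o - 288*sqrt(2)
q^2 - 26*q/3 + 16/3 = (q - 8)*(q - 2/3)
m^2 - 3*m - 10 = (m - 5)*(m + 2)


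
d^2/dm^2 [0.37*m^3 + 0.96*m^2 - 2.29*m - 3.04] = 2.22*m + 1.92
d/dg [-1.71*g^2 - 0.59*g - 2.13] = -3.42*g - 0.59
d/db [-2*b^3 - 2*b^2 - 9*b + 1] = -6*b^2 - 4*b - 9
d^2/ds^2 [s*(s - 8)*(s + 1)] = 6*s - 14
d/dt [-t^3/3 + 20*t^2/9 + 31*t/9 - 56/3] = -t^2 + 40*t/9 + 31/9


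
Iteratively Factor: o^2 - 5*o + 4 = (o - 1)*(o - 4)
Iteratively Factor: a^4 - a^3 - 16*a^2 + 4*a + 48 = (a + 3)*(a^3 - 4*a^2 - 4*a + 16) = (a - 2)*(a + 3)*(a^2 - 2*a - 8) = (a - 2)*(a + 2)*(a + 3)*(a - 4)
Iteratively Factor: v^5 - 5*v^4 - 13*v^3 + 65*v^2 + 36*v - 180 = (v + 2)*(v^4 - 7*v^3 + v^2 + 63*v - 90) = (v - 5)*(v + 2)*(v^3 - 2*v^2 - 9*v + 18) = (v - 5)*(v - 2)*(v + 2)*(v^2 - 9) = (v - 5)*(v - 3)*(v - 2)*(v + 2)*(v + 3)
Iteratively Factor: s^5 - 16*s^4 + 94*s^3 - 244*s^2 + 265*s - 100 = (s - 5)*(s^4 - 11*s^3 + 39*s^2 - 49*s + 20) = (s - 5)*(s - 4)*(s^3 - 7*s^2 + 11*s - 5) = (s - 5)^2*(s - 4)*(s^2 - 2*s + 1) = (s - 5)^2*(s - 4)*(s - 1)*(s - 1)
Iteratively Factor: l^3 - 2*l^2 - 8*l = (l - 4)*(l^2 + 2*l) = (l - 4)*(l + 2)*(l)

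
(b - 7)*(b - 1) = b^2 - 8*b + 7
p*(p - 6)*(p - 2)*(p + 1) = p^4 - 7*p^3 + 4*p^2 + 12*p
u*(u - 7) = u^2 - 7*u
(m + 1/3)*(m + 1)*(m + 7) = m^3 + 25*m^2/3 + 29*m/3 + 7/3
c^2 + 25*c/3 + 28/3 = (c + 4/3)*(c + 7)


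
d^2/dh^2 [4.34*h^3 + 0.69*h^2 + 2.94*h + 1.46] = 26.04*h + 1.38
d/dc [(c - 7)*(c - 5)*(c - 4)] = 3*c^2 - 32*c + 83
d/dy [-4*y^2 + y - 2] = 1 - 8*y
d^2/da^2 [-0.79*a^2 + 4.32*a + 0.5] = -1.58000000000000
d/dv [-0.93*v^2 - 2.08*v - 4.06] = -1.86*v - 2.08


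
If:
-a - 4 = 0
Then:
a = -4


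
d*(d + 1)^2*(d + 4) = d^4 + 6*d^3 + 9*d^2 + 4*d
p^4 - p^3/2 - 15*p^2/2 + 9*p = p*(p - 2)*(p - 3/2)*(p + 3)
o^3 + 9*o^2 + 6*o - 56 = (o - 2)*(o + 4)*(o + 7)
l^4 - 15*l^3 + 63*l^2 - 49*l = l*(l - 7)^2*(l - 1)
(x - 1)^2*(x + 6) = x^3 + 4*x^2 - 11*x + 6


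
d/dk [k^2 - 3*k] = 2*k - 3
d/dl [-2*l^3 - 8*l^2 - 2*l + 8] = -6*l^2 - 16*l - 2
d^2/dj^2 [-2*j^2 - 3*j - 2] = -4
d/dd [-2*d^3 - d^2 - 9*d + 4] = -6*d^2 - 2*d - 9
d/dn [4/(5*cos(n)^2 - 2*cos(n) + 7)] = 8*(5*cos(n) - 1)*sin(n)/(5*cos(n)^2 - 2*cos(n) + 7)^2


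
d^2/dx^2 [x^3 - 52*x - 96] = 6*x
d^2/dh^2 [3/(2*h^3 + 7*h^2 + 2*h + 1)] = 6*(-(6*h + 7)*(2*h^3 + 7*h^2 + 2*h + 1) + 4*(3*h^2 + 7*h + 1)^2)/(2*h^3 + 7*h^2 + 2*h + 1)^3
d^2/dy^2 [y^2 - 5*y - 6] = 2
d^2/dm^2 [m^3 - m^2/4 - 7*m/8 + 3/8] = 6*m - 1/2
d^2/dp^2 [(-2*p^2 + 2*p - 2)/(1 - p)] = 4/(p^3 - 3*p^2 + 3*p - 1)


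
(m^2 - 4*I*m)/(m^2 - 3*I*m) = (m - 4*I)/(m - 3*I)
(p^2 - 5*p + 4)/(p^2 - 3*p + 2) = (p - 4)/(p - 2)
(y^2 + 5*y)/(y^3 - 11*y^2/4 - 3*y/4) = 4*(y + 5)/(4*y^2 - 11*y - 3)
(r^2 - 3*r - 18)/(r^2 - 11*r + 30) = (r + 3)/(r - 5)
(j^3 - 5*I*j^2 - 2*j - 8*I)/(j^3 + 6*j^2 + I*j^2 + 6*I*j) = (j^2 - 6*I*j - 8)/(j*(j + 6))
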